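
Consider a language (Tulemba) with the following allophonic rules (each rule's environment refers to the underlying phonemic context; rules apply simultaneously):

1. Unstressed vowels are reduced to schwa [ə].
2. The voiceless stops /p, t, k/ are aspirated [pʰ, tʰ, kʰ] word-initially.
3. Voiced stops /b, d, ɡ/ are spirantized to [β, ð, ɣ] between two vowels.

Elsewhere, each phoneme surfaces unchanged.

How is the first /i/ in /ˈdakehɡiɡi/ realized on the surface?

/i/ meets the environment for rule 1 (in an unstressed syllable) → [ə].

[ə]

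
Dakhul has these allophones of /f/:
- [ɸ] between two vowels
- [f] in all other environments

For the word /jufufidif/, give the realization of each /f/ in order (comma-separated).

[ɸ], [ɸ], [f]

Occurrence 1 (position 3): between two vowels → [ɸ].
Occurrence 2 (position 5): between two vowels → [ɸ].
Occurrence 3 (position 9): no conditioning environment matches → elsewhere allophone [f].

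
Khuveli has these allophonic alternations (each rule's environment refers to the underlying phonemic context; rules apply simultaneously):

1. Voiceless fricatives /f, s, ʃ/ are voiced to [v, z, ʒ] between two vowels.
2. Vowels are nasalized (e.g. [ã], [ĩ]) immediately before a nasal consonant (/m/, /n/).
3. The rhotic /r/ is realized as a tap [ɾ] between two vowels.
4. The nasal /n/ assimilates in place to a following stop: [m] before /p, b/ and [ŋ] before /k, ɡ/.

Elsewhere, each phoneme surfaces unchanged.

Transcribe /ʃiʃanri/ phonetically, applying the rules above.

/ʃ/ (word-initial): rule 1 targets it, but not between two vowels → unchanged [ʃ].
/i/ (between /ʃ/ and /ʃ/) is in the target of rule 2 but the environment (before a nasal consonant) is not met → [i].
/ʃ/ (between /i/ and /a/) occurs between two vowels → [ʒ] by rule 1.
Rule 2 applies to /a/ (between /ʃ/ and /n/: before a nasal consonant) → [ã].
/n/ — between /a/ and /r/; rule 4 does not apply here → [n].
/r/ (between /n/ and /i/) is in the target of rule 3 but the environment (between two vowels) is not met → [r].
/i/ — word-final; rule 2 does not apply here → [i].

[ʃiʒãnri]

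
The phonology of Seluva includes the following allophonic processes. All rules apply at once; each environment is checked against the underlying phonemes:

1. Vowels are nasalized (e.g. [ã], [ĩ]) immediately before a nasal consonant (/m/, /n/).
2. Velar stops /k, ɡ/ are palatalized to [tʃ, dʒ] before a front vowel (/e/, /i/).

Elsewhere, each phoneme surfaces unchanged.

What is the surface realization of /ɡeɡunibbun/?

/ɡ/ (word-initial) occurs before a front vowel → [dʒ] by rule 2.
/e/ (between /ɡ/ and /ɡ/) is in the target of rule 1 but the environment (before a nasal consonant) is not met → [e].
/ɡ/ — between /e/ and /u/; rule 2 does not apply here → [ɡ].
Rule 1 applies to /u/ (between /ɡ/ and /n/: before a nasal consonant) → [ũ].
/n/ (between /u/ and /i/) is unaffected → [n].
/i/ (between /n/ and /b/) is in the target of rule 1 but the environment (before a nasal consonant) is not met → [i].
/b/ (between /i/ and /b/) is unaffected → [b].
/b/ (between /b/ and /u/) is unaffected → [b].
Rule 1 applies to /u/ (between /b/ and /n/: before a nasal consonant) → [ũ].
/n/ — not in any rule's target class → [n].

[dʒeɡũnibbũn]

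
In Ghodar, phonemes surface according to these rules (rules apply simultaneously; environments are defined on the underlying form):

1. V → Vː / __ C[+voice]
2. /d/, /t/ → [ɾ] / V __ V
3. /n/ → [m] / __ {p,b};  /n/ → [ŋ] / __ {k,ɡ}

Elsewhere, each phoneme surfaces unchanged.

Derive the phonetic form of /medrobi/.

/m/ (word-initial): no rule targets it → [m].
/e/ meets the environment for rule 1 (before a voiced consonant) → [eː].
/d/ (between /e/ and /r/): rule 2 targets it, but not between two vowels → unchanged [d].
/r/ (between /d/ and /o/) is unaffected → [r].
/o/ — between /r/ and /b/, before a voiced consonant — surfaces as [oː] (rule 1).
/b/ (between /o/ and /i/) is unaffected → [b].
/i/ (word-final) fails the environment for rule 1, so it stays [i].

[meːdroːbi]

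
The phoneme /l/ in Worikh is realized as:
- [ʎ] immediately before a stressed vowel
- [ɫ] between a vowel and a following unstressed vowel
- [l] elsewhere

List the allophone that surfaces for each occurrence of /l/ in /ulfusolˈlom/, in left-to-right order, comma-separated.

Occurrence 1 (position 2): no conditioning environment matches → elsewhere allophone [l].
Occurrence 2 (position 7): no conditioning environment matches → elsewhere allophone [l].
Occurrence 3 (position 8): immediately before a stressed vowel → [ʎ].

[l], [l], [ʎ]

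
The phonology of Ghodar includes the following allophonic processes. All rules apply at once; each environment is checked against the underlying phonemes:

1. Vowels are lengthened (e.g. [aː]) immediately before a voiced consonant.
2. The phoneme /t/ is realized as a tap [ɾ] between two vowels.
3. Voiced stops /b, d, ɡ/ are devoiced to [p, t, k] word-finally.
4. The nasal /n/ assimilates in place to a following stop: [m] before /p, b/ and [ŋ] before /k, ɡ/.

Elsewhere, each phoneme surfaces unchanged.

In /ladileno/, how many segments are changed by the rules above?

3

Segments that undergo a rule: /a/ → [aː] (rule 1); /i/ → [iː] (rule 1); /e/ → [eː] (rule 1).
All other segments surface unchanged.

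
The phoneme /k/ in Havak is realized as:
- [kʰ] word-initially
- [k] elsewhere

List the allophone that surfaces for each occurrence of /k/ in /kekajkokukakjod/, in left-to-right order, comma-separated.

Occurrence 1 (position 1): word-initially → [kʰ].
Occurrence 2 (position 3): no conditioning environment matches → elsewhere allophone [k].
Occurrence 3 (position 6): no conditioning environment matches → elsewhere allophone [k].
Occurrence 4 (position 8): no conditioning environment matches → elsewhere allophone [k].
Occurrence 5 (position 10): no conditioning environment matches → elsewhere allophone [k].
Occurrence 6 (position 12): no conditioning environment matches → elsewhere allophone [k].

[kʰ], [k], [k], [k], [k], [k]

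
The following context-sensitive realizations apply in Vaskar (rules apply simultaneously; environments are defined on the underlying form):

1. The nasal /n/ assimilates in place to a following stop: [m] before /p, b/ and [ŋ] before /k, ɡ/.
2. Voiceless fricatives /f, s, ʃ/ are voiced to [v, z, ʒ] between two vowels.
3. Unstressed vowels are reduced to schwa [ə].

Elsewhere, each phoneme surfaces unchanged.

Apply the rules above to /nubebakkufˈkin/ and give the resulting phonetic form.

[nəbəbəkkəfˈkin]

/n/ — word-initial; rule 1 does not apply here → [n].
/u/ — between /n/ and /b/, in an unstressed syllable — surfaces as [ə] (rule 3).
/e/ meets the environment for rule 3 (in an unstressed syllable) → [ə].
/a/ (between /b/ and /k/) occurs in an unstressed syllable → [ə] by rule 3.
/u/ (between /k/ and /f/) occurs in an unstressed syllable → [ə] by rule 3.
/f/ (between /u/ and /k/): rule 2 targets it, but not between two vowels → unchanged [f].
/i/ (between /k/ and /n/) fails the environment for rule 3, so it stays [i].
/n/ — word-final; rule 1 does not apply here → [n].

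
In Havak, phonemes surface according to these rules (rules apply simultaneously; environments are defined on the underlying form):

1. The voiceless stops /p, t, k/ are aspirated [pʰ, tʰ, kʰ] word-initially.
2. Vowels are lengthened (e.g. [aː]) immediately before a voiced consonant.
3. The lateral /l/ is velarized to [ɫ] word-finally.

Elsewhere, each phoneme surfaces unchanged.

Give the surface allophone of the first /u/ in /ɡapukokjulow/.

/u/ (between /p/ and /k/) fails the environment for rule 2, so it stays [u].

[u]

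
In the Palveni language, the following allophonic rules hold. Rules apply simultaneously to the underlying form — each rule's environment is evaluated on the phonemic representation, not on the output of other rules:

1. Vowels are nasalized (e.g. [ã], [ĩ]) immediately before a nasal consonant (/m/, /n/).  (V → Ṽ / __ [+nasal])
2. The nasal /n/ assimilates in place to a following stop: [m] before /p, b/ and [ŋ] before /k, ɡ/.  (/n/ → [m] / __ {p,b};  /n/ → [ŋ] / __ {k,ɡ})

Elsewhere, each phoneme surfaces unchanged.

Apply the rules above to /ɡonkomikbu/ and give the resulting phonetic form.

[ɡõŋkõmikbu]

/o/ — between /ɡ/ and /n/, before a nasal consonant — surfaces as [õ] (rule 1).
/n/ (between /o/ and /k/): before a labial or velar stop, so rule 2 applies → [ŋ].
/o/ — between /k/ and /m/, before a nasal consonant — surfaces as [õ] (rule 1).
/i/ — between /m/ and /k/; rule 1 does not apply here → [i].
/u/ — word-final; rule 1 does not apply here → [u].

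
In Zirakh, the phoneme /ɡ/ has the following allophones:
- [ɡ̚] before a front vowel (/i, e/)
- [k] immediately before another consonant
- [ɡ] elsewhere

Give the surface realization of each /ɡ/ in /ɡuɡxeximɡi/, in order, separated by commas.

Occurrence 1 (position 1): no conditioning environment matches → elsewhere allophone [ɡ].
Occurrence 2 (position 3): immediately before another consonant → [k].
Occurrence 3 (position 9): before a front vowel (/i, e/) → [ɡ̚].

[ɡ], [k], [ɡ̚]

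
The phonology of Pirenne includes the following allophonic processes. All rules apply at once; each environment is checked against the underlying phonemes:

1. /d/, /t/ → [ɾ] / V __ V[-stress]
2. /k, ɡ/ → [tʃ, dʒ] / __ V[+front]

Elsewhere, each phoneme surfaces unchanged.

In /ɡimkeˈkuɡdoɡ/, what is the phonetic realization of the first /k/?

/k/ (between /m/ and /e/): before a front vowel, so rule 2 applies → [tʃ].

[tʃ]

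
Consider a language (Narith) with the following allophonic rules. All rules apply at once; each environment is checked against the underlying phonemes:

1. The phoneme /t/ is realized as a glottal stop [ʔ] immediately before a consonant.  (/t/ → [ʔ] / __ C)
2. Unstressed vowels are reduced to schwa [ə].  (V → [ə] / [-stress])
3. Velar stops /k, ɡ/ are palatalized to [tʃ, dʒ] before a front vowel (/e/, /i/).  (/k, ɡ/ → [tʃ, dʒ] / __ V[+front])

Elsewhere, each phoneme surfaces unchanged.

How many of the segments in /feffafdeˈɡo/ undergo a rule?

Segments that undergo a rule: /e/ → [ə] (rule 2); /a/ → [ə] (rule 2); /e/ → [ə] (rule 2).
All other segments surface unchanged.

3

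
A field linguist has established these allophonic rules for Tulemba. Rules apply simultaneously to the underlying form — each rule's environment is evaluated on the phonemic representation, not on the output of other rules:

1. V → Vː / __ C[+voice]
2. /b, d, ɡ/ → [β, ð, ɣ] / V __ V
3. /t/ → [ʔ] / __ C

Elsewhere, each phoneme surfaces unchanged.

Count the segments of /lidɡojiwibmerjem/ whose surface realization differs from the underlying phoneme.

Segments that undergo a rule: /i/ → [iː] (rule 1); /o/ → [oː] (rule 1); /i/ → [iː] (rule 1); /i/ → [iː] (rule 1); /e/ → [eː] (rule 1); /e/ → [eː] (rule 1).
All other segments surface unchanged.

6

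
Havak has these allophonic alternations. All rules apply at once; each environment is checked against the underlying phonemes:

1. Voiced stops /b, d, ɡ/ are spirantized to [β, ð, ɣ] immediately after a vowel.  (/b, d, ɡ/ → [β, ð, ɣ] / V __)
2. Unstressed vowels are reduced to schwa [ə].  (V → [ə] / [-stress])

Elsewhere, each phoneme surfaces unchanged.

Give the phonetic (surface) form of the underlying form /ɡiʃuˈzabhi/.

[ɡəʃəˈzaβhə]

/ɡ/ (word-initial) is in the target of rule 1 but the environment (immediately after a vowel) is not met → [ɡ].
/i/ (between /ɡ/ and /ʃ/): in an unstressed syllable, so rule 2 applies → [ə].
/ʃ/ stays [ʃ].
/u/ — between /ʃ/ and /z/, in an unstressed syllable — surfaces as [ə] (rule 2).
/z/ — not in any rule's target class → [z].
/a/ (between /z/ and /b/) is in the target of rule 2 but the environment (in an unstressed syllable) is not met → [a].
/b/ meets the environment for rule 1 (immediately after a vowel) → [β].
/h/ (between /b/ and /i/) is unaffected → [h].
Rule 2 applies to /i/ (word-final: in an unstressed syllable) → [ə].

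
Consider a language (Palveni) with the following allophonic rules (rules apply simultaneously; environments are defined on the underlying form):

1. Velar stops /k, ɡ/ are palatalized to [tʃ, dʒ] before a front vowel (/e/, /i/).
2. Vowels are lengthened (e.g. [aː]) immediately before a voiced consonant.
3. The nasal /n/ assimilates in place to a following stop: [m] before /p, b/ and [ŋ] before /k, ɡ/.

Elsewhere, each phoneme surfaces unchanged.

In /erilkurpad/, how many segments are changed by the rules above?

4

Segments that undergo a rule: /e/ → [eː] (rule 2); /i/ → [iː] (rule 2); /u/ → [uː] (rule 2); /a/ → [aː] (rule 2).
All other segments surface unchanged.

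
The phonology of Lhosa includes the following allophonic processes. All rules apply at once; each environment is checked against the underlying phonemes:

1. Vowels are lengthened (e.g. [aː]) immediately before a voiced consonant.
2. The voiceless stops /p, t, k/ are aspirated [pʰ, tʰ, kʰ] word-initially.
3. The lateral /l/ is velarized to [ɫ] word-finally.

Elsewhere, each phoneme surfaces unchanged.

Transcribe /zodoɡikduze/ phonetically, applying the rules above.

/z/ (word-initial) is unaffected → [z].
/o/ (between /z/ and /d/) occurs before a voiced consonant → [oː] by rule 1.
/d/ (between /o/ and /o/): no rule targets it → [d].
/o/ (between /d/ and /ɡ/) occurs before a voiced consonant → [oː] by rule 1.
/ɡ/ stays [ɡ].
/i/ (between /ɡ/ and /k/) fails the environment for rule 1, so it stays [i].
/k/ — between /i/ and /d/; rule 2 does not apply here → [k].
/d/ (between /k/ and /u/) is unaffected → [d].
/u/ meets the environment for rule 1 (before a voiced consonant) → [uː].
/z/ stays [z].
/e/ (word-final) fails the environment for rule 1, so it stays [e].

[zoːdoːɡikduːze]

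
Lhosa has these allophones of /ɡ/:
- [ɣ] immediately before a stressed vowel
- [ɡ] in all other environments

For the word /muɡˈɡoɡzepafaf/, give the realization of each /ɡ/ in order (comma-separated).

[ɡ], [ɣ], [ɡ]

Occurrence 1 (position 3): no conditioning environment matches → elsewhere allophone [ɡ].
Occurrence 2 (position 4): immediately before a stressed vowel → [ɣ].
Occurrence 3 (position 6): no conditioning environment matches → elsewhere allophone [ɡ].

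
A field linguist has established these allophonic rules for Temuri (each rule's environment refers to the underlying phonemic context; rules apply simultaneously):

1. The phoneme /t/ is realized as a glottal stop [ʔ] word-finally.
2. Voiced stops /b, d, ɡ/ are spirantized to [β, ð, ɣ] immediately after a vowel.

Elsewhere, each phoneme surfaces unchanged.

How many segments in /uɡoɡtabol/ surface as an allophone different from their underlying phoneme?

Segments that undergo a rule: /ɡ/ → [ɣ] (rule 2); /ɡ/ → [ɣ] (rule 2); /b/ → [β] (rule 2).
All other segments surface unchanged.

3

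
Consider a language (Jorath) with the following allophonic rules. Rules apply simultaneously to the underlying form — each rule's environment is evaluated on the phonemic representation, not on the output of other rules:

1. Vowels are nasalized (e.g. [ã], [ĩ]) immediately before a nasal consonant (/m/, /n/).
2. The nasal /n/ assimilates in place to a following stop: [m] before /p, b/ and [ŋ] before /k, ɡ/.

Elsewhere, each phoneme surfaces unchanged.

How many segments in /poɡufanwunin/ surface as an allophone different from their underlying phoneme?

3

Segments that undergo a rule: /a/ → [ã] (rule 1); /u/ → [ũ] (rule 1); /i/ → [ĩ] (rule 1).
All other segments surface unchanged.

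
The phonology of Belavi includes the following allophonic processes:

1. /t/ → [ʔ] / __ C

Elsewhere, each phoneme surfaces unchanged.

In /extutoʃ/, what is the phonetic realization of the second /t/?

/t/ (between /u/ and /o/) is in the target of rule 1 but the environment (immediately before a consonant) is not met → [t].

[t]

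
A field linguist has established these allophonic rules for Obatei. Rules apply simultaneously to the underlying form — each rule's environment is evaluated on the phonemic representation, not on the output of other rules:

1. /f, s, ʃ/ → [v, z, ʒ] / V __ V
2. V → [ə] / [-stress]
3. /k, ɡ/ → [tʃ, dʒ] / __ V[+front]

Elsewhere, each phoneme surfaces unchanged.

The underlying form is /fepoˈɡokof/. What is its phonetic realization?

/f/ (word-initial) is in the target of rule 1 but the environment (between two vowels) is not met → [f].
/e/ — between /f/ and /p/, in an unstressed syllable — surfaces as [ə] (rule 2).
/p/ (between /e/ and /o/) is unaffected → [p].
/o/ meets the environment for rule 2 (in an unstressed syllable) → [ə].
/ɡ/ (between /o/ and /o/) fails the environment for rule 3, so it stays [ɡ].
/o/ (between /ɡ/ and /k/) is in the target of rule 2 but the environment (in an unstressed syllable) is not met → [o].
/k/ (between /o/ and /o/) fails the environment for rule 3, so it stays [k].
/o/ meets the environment for rule 2 (in an unstressed syllable) → [ə].
/f/ (word-final): rule 1 targets it, but not between two vowels → unchanged [f].

[fəpəˈɡokəf]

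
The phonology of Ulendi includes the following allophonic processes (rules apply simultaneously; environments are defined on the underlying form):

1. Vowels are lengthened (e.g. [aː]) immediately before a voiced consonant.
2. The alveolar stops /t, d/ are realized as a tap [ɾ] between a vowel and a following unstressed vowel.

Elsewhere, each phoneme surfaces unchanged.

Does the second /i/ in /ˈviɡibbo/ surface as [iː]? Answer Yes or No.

Yes

/i/ meets the environment for rule 1 (before a voiced consonant) → [iː].
The actual realization is [iː], which matches [iː].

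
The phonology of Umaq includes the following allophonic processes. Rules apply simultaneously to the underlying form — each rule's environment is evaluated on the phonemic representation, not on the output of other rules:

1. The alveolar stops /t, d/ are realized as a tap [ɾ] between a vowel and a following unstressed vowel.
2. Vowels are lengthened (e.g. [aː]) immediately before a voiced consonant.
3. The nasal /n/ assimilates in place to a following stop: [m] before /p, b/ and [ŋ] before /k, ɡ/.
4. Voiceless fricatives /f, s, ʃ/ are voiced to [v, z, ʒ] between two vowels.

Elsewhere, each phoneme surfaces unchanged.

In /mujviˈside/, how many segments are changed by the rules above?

Segments that undergo a rule: /u/ → [uː] (rule 2); /s/ → [z] (rule 4); /i/ → [iː] (rule 2); /d/ → [ɾ] (rule 1).
All other segments surface unchanged.

4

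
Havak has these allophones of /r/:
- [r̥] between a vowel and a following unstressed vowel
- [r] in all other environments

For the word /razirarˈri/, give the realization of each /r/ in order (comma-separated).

Occurrence 1 (position 1): no conditioning environment matches → elsewhere allophone [r].
Occurrence 2 (position 5): between a vowel and a following unstressed vowel → [r̥].
Occurrence 3 (position 7): no conditioning environment matches → elsewhere allophone [r].
Occurrence 4 (position 8): no conditioning environment matches → elsewhere allophone [r].

[r], [r̥], [r], [r]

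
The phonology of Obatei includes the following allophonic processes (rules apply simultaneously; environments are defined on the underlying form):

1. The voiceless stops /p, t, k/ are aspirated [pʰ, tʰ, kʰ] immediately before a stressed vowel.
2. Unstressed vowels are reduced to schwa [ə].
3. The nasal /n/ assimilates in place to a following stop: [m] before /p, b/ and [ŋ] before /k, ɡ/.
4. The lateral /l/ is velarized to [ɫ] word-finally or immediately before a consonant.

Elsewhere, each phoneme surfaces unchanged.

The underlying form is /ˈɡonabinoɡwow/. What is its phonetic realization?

[ˈɡonəbənəɡwəw]

/ɡ/ stays [ɡ].
/o/ (between /ɡ/ and /n/) fails the environment for rule 2, so it stays [o].
/n/ (between /o/ and /a/) is in the target of rule 3 but the environment (before a labial or velar stop) is not met → [n].
/a/ — between /n/ and /b/, in an unstressed syllable — surfaces as [ə] (rule 2).
/b/ stays [b].
/i/ — between /b/ and /n/, in an unstressed syllable — surfaces as [ə] (rule 2).
/n/ (between /i/ and /o/) fails the environment for rule 3, so it stays [n].
/o/ (between /n/ and /ɡ/) occurs in an unstressed syllable → [ə] by rule 2.
/ɡ/ (between /o/ and /w/): no rule targets it → [ɡ].
/w/ (between /ɡ/ and /o/): no rule targets it → [w].
Rule 2 applies to /o/ (between /w/ and /w/: in an unstressed syllable) → [ə].
/w/ (word-final): no rule targets it → [w].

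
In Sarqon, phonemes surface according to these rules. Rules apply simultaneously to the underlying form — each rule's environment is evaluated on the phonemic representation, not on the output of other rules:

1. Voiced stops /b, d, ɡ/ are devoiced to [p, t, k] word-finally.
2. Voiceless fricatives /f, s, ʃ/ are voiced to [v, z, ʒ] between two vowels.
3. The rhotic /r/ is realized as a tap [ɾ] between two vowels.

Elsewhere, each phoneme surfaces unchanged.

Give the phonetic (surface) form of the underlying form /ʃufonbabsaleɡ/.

[ʃuvonbabsalek]

/ʃ/ — word-initial; rule 2 does not apply here → [ʃ].
/u/ (between /ʃ/ and /f/) is unaffected → [u].
/f/ meets the environment for rule 2 (between two vowels) → [v].
/o/ (between /f/ and /n/): no rule targets it → [o].
/n/ (between /o/ and /b/): no rule targets it → [n].
/b/ — between /n/ and /a/; rule 1 does not apply here → [b].
/a/ — not in any rule's target class → [a].
/b/ — between /a/ and /s/; rule 1 does not apply here → [b].
/s/ (between /b/ and /a/): rule 2 targets it, but not between two vowels → unchanged [s].
/a/ stays [a].
/l/ — not in any rule's target class → [l].
/e/ (between /l/ and /ɡ/): no rule targets it → [e].
/ɡ/ meets the environment for rule 1 (word-finally) → [k].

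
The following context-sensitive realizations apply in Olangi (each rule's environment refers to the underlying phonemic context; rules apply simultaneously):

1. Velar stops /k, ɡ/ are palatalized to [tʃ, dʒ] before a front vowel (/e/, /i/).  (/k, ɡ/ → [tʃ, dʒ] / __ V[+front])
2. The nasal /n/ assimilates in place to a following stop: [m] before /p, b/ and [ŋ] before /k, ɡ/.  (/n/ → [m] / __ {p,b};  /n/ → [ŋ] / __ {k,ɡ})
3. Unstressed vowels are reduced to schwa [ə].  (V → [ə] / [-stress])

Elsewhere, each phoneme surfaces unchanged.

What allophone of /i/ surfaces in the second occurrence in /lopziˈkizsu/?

/i/ (between /k/ and /z/): rule 3 targets it, but not in an unstressed syllable → unchanged [i].

[i]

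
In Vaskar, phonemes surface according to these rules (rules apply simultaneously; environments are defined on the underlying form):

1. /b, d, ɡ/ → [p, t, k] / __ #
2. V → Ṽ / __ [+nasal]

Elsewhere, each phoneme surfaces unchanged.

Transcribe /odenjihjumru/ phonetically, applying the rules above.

[odẽnjihjũmru]

/o/ — word-initial; rule 2 does not apply here → [o].
/d/ (between /o/ and /e/) fails the environment for rule 1, so it stays [d].
/e/ — between /d/ and /n/, before a nasal consonant — surfaces as [ẽ] (rule 2).
/i/ (between /j/ and /h/) is in the target of rule 2 but the environment (before a nasal consonant) is not met → [i].
/u/ — between /j/ and /m/, before a nasal consonant — surfaces as [ũ] (rule 2).
/u/ (word-final) fails the environment for rule 2, so it stays [u].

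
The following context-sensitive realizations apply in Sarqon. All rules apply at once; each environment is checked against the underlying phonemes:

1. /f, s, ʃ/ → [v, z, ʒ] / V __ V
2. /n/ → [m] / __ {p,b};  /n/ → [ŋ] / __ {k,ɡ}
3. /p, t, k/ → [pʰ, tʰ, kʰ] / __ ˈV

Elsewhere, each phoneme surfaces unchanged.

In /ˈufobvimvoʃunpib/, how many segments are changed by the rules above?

3

Segments that undergo a rule: /f/ → [v] (rule 1); /ʃ/ → [ʒ] (rule 1); /n/ → [m] (rule 2).
All other segments surface unchanged.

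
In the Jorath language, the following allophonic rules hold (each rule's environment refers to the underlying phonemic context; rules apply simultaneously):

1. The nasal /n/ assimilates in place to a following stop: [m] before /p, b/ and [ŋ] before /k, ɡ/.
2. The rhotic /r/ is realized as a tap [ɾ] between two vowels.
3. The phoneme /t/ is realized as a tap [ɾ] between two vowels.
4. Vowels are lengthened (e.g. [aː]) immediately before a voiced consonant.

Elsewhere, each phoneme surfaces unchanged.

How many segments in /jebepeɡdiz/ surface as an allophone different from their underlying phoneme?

3

Segments that undergo a rule: /e/ → [eː] (rule 4); /e/ → [eː] (rule 4); /i/ → [iː] (rule 4).
All other segments surface unchanged.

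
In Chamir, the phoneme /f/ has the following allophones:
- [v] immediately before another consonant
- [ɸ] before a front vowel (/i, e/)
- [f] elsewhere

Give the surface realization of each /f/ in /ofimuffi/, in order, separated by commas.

Occurrence 1 (position 2): before a front vowel (/i, e/) → [ɸ].
Occurrence 2 (position 6): immediately before another consonant → [v].
Occurrence 3 (position 7): before a front vowel (/i, e/) → [ɸ].

[ɸ], [v], [ɸ]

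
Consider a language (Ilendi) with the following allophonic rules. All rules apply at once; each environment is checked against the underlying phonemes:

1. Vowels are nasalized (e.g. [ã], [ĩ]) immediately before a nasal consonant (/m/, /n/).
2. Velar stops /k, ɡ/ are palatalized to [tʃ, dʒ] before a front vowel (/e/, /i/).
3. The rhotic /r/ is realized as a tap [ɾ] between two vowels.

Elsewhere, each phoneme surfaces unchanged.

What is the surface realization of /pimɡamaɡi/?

/p/ (word-initial): no rule targets it → [p].
/i/ meets the environment for rule 1 (before a nasal consonant) → [ĩ].
/m/ stays [m].
/ɡ/ (between /m/ and /a/) fails the environment for rule 2, so it stays [ɡ].
/a/ meets the environment for rule 1 (before a nasal consonant) → [ã].
/m/ stays [m].
/a/ (between /m/ and /ɡ/): rule 1 targets it, but not before a nasal consonant → unchanged [a].
/ɡ/ meets the environment for rule 2 (before a front vowel) → [dʒ].
/i/ (word-final) fails the environment for rule 1, so it stays [i].

[pĩmɡãmadʒi]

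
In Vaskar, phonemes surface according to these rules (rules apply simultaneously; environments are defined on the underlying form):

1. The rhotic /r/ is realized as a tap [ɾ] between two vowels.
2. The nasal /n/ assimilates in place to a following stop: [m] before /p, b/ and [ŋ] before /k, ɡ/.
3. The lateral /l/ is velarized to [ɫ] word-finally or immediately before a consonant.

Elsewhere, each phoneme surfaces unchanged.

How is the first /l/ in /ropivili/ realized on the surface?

/l/ (between /i/ and /i/) fails the environment for rule 3, so it stays [l].

[l]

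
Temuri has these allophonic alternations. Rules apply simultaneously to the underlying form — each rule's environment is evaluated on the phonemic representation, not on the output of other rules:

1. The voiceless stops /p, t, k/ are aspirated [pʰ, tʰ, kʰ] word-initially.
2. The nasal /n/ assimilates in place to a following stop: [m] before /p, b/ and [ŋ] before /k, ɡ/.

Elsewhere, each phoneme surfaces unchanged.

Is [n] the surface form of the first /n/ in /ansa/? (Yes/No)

/n/ (between /a/ and /s/) fails the environment for rule 2, so it stays [n].
The actual realization is [n], which matches [n].

Yes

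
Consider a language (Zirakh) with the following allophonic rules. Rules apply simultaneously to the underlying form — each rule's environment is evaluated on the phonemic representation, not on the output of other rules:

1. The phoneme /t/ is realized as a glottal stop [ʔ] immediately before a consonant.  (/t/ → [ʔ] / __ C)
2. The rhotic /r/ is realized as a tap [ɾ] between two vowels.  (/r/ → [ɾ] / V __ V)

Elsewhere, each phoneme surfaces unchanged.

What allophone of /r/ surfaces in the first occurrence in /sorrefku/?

/r/ — between /o/ and /r/; rule 2 does not apply here → [r].

[r]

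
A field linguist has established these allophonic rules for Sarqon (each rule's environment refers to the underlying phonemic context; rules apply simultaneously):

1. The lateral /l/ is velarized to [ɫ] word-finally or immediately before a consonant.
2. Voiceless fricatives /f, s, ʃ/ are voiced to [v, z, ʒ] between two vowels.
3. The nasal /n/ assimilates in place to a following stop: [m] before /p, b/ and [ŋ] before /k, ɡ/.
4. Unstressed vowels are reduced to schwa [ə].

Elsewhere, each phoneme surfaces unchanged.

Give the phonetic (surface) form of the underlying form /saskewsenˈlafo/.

/s/ (word-initial): rule 2 targets it, but not between two vowels → unchanged [s].
/a/ (between /s/ and /s/): in an unstressed syllable, so rule 4 applies → [ə].
/s/ (between /a/ and /k/) fails the environment for rule 2, so it stays [s].
/k/ (between /s/ and /e/) is unaffected → [k].
/e/ (between /k/ and /w/) occurs in an unstressed syllable → [ə] by rule 4.
/w/ (between /e/ and /s/) is unaffected → [w].
/s/ (between /w/ and /e/): rule 2 targets it, but not between two vowels → unchanged [s].
/e/ (between /s/ and /n/) occurs in an unstressed syllable → [ə] by rule 4.
/n/ — between /e/ and /l/; rule 3 does not apply here → [n].
/l/ (between /n/ and /a/): rule 1 targets it, but not word-finally or immediately before a consonant → unchanged [l].
/a/ (between /l/ and /f/) is in the target of rule 4 but the environment (in an unstressed syllable) is not met → [a].
/f/ (between /a/ and /o/): between two vowels, so rule 2 applies → [v].
Rule 4 applies to /o/ (word-final: in an unstressed syllable) → [ə].

[səskəwsənˈlavə]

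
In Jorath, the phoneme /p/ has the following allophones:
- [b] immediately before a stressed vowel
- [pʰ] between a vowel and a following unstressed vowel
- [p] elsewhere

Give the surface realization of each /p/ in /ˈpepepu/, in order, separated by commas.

[b], [pʰ], [pʰ]

Occurrence 1 (position 1): immediately before a stressed vowel → [b].
Occurrence 2 (position 3): between a vowel and a following unstressed vowel → [pʰ].
Occurrence 3 (position 5): between a vowel and a following unstressed vowel → [pʰ].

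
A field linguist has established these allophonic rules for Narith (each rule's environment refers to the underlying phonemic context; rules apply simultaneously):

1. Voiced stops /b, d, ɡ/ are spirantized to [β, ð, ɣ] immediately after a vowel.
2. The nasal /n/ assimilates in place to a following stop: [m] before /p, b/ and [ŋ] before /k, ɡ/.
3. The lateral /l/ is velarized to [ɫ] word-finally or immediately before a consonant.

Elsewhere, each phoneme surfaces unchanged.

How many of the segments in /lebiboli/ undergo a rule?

Segments that undergo a rule: /b/ → [β] (rule 1); /b/ → [β] (rule 1).
All other segments surface unchanged.

2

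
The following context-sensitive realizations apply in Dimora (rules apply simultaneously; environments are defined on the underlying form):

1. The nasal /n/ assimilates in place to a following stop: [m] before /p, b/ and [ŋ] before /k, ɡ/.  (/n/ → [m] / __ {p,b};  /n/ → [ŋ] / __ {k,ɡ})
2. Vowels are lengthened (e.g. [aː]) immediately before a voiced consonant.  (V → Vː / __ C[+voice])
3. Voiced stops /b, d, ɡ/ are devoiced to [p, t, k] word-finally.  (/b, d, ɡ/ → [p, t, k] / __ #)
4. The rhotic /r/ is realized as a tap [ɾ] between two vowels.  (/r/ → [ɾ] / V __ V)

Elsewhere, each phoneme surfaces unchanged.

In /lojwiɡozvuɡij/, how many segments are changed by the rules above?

Segments that undergo a rule: /o/ → [oː] (rule 2); /i/ → [iː] (rule 2); /o/ → [oː] (rule 2); /u/ → [uː] (rule 2); /i/ → [iː] (rule 2).
All other segments surface unchanged.

5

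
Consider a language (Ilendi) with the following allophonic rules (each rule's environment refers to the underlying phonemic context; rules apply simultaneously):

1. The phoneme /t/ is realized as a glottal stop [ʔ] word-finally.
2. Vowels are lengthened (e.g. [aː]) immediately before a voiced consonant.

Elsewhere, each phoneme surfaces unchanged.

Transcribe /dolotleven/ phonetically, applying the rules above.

[doːlotleːveːn]

/d/ stays [d].
/o/ (between /d/ and /l/): before a voiced consonant, so rule 2 applies → [oː].
/l/ (between /o/ and /o/): no rule targets it → [l].
/o/ (between /l/ and /t/): rule 2 targets it, but not before a voiced consonant → unchanged [o].
/t/ (between /o/ and /l/) fails the environment for rule 1, so it stays [t].
/l/ stays [l].
/e/ — between /l/ and /v/, before a voiced consonant — surfaces as [eː] (rule 2).
/v/ — not in any rule's target class → [v].
/e/ (between /v/ and /n/): before a voiced consonant, so rule 2 applies → [eː].
/n/ (word-final): no rule targets it → [n].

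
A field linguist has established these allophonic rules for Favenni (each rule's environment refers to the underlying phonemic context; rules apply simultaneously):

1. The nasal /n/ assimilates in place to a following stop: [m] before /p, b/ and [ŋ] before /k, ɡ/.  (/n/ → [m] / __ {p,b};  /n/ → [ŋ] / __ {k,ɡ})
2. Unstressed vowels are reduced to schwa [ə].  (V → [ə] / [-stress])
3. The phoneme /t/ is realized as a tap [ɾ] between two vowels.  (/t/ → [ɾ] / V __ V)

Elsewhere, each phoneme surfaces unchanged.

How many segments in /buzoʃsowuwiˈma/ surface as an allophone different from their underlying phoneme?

5

Segments that undergo a rule: /u/ → [ə] (rule 2); /o/ → [ə] (rule 2); /o/ → [ə] (rule 2); /u/ → [ə] (rule 2); /i/ → [ə] (rule 2).
All other segments surface unchanged.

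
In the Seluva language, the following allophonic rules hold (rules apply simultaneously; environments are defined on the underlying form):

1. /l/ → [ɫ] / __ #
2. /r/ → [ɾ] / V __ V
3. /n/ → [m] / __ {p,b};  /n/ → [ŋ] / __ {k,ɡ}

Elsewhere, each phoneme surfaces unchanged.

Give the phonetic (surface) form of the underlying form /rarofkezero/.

[raɾofkezeɾo]

/r/ — word-initial; rule 2 does not apply here → [r].
/r/ (between /a/ and /o/) occurs between two vowels → [ɾ] by rule 2.
Rule 2 applies to /r/ (between /e/ and /o/: between two vowels) → [ɾ].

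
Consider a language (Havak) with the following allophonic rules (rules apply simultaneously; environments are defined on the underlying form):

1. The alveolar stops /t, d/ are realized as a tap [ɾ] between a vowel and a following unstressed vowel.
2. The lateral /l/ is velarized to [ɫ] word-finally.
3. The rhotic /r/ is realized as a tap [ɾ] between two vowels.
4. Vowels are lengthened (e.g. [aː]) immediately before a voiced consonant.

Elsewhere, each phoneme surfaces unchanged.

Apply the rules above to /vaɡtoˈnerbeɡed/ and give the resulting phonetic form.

/v/ (word-initial) is unaffected → [v].
/a/ (between /v/ and /ɡ/) occurs before a voiced consonant → [aː] by rule 4.
/ɡ/ (between /a/ and /t/) is unaffected → [ɡ].
/t/ (between /ɡ/ and /o/) is in the target of rule 1 but the environment (between a vowel and a following unstressed vowel) is not met → [t].
/o/ (between /t/ and /n/): before a voiced consonant, so rule 4 applies → [oː].
/n/ (between /o/ and /e/): no rule targets it → [n].
Rule 4 applies to /e/ (between /n/ and /r/: before a voiced consonant) → [eː].
/r/ (between /e/ and /b/) is in the target of rule 3 but the environment (between two vowels) is not met → [r].
/b/ — not in any rule's target class → [b].
/e/ — between /b/ and /ɡ/, before a voiced consonant — surfaces as [eː] (rule 4).
/ɡ/ — not in any rule's target class → [ɡ].
/e/ — between /ɡ/ and /d/, before a voiced consonant — surfaces as [eː] (rule 4).
/d/ (word-final): rule 1 targets it, but not between a vowel and a following unstressed vowel → unchanged [d].

[vaːɡtoːˈneːrbeːɡeːd]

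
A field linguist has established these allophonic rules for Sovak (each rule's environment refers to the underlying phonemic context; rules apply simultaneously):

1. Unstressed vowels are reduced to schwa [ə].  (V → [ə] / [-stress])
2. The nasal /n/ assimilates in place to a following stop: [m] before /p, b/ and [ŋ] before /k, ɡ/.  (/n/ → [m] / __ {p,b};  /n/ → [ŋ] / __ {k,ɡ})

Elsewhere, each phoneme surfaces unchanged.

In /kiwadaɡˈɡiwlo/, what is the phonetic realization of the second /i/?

/i/ (between /ɡ/ and /w/): rule 1 targets it, but not in an unstressed syllable → unchanged [i].

[i]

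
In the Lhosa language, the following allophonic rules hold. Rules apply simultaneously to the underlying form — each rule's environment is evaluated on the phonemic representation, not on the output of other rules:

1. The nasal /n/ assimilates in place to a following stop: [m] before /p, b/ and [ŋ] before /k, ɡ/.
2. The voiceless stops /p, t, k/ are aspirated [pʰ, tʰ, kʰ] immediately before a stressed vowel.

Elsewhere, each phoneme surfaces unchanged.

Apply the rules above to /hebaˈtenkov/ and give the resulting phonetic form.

[hebaˈtʰeŋkov]

/h/ (word-initial): no rule targets it → [h].
/e/ (between /h/ and /b/): no rule targets it → [e].
/b/ (between /e/ and /a/): no rule targets it → [b].
/a/ (between /b/ and /t/) is unaffected → [a].
/t/ (between /a/ and /e/): immediately before a stressed vowel, so rule 2 applies → [tʰ].
/e/ stays [e].
/n/ — between /e/ and /k/, before a labial or velar stop — surfaces as [ŋ] (rule 1).
/k/ (between /n/ and /o/) is in the target of rule 2 but the environment (immediately before a stressed vowel) is not met → [k].
/o/ (between /k/ and /v/): no rule targets it → [o].
/v/ — not in any rule's target class → [v].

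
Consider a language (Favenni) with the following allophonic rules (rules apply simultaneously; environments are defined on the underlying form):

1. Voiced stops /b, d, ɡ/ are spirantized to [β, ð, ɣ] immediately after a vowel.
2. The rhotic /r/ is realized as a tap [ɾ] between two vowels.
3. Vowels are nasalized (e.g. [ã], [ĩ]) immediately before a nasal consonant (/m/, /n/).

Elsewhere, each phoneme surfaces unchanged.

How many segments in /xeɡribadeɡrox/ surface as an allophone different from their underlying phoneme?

4

Segments that undergo a rule: /ɡ/ → [ɣ] (rule 1); /b/ → [β] (rule 1); /d/ → [ð] (rule 1); /ɡ/ → [ɣ] (rule 1).
All other segments surface unchanged.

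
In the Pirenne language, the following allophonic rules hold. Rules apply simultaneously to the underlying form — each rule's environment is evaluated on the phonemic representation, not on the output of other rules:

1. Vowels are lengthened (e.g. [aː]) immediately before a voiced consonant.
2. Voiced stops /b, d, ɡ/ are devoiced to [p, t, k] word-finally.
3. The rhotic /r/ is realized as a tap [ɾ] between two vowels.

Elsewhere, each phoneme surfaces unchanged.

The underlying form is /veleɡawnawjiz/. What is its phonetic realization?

/e/ meets the environment for rule 1 (before a voiced consonant) → [eː].
/e/ (between /l/ and /ɡ/): before a voiced consonant, so rule 1 applies → [eː].
/ɡ/ (between /e/ and /a/) is in the target of rule 2 but the environment (word-finally) is not met → [ɡ].
/a/ — between /ɡ/ and /w/, before a voiced consonant — surfaces as [aː] (rule 1).
/a/ (between /n/ and /w/) occurs before a voiced consonant → [aː] by rule 1.
/i/ — between /j/ and /z/, before a voiced consonant — surfaces as [iː] (rule 1).

[veːleːɡaːwnaːwjiːz]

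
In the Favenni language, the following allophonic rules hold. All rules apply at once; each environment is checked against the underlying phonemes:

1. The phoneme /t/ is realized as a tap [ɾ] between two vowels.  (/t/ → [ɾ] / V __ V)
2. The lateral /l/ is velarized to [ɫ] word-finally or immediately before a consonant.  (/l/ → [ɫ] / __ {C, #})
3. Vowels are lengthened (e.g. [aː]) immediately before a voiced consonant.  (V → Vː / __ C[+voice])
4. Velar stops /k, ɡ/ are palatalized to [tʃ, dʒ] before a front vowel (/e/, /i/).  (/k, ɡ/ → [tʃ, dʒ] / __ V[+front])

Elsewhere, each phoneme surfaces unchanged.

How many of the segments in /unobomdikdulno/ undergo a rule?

5

Segments that undergo a rule: /u/ → [uː] (rule 3); /o/ → [oː] (rule 3); /o/ → [oː] (rule 3); /u/ → [uː] (rule 3); /l/ → [ɫ] (rule 2).
All other segments surface unchanged.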